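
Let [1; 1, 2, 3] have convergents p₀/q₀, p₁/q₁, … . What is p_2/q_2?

5/3

Using pₖ = aₖpₖ₋₁ + pₖ₋₂, qₖ = aₖqₖ₋₁ + qₖ₋₂ (with p₋₁=1, p₋₂=0, q₋₁=0, q₋₂=1):
  k=0: a=1, p=1, q=1
  k=1: a=1, p=2, q=1
  k=2: a=2, p=5, q=3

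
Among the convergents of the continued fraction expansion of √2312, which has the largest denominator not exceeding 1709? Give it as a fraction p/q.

55440/1153

√2312 = [48; 12, 96, …] (period length 2).
Convergents:
  p_0/q_0 = 48/1
  p_1/q_1 = 577/12
  p_2/q_2 = 55440/1153
  p_3/q_3 = 665857/13848
q_2 = 1153 ≤ 1709 < 13848 = q_3, so the answer is 55440/1153.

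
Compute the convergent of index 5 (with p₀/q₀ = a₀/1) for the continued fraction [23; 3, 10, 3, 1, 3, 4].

Using pₖ = aₖpₖ₋₁ + pₖ₋₂, qₖ = aₖqₖ₋₁ + qₖ₋₂ (with p₋₁=1, p₋₂=0, q₋₁=0, q₋₂=1):
  k=0: a=23, p=23, q=1
  k=1: a=3, p=70, q=3
  k=2: a=10, p=723, q=31
  k=3: a=3, p=2239, q=96
  k=4: a=1, p=2962, q=127
  k=5: a=3, p=11125, q=477

11125/477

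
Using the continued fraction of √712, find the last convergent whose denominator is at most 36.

507/19

√712 = [26; 1, 2, 6, 2, 1, 52, …] (period length 6).
Convergents:
  p_0/q_0 = 26/1
  p_1/q_1 = 27/1
  p_2/q_2 = 80/3
  p_3/q_3 = 507/19
  p_4/q_4 = 1094/41
q_3 = 19 ≤ 36 < 41 = q_4, so the answer is 507/19.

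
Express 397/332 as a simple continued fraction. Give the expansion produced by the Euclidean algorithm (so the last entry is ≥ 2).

397 = 1×332 + 65
332 = 5×65 + 7
65 = 9×7 + 2
7 = 3×2 + 1
2 = 2×1 + 0  (stop)
So 397/332 = [1; 5, 9, 3, 2].

[1; 5, 9, 3, 2]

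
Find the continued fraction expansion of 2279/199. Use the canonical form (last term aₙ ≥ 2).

[11; 2, 4, 1, 2, 1, 4]

2279 = 11×199 + 90
199 = 2×90 + 19
90 = 4×19 + 14
19 = 1×14 + 5
14 = 2×5 + 4
5 = 1×4 + 1
4 = 4×1 + 0  (stop)
So 2279/199 = [11; 2, 4, 1, 2, 1, 4].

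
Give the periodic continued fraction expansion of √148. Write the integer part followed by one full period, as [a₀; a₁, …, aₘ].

a₀ = ⌊√148⌋ = 12.
With m₀=0, d₀=1 and mₖ₊₁ = dₖaₖ − mₖ, dₖ₊₁ = (n − mₖ₊₁²)/dₖ, aₖ₊₁ = ⌊(a₀+mₖ₊₁)/dₖ₊₁⌋:
  k=1: m=12, d=4, a=6
  k=2: m=12, d=1, a=24
d=1 and a=2a₀=24 at k=2, so the next step gives (m, d) = (12, 4) again — its k=1 value — and the period has length 2.

[12; 6, 24]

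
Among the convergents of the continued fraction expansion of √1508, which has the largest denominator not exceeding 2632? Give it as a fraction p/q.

√1508 = [38; 1, 4, 1, 76, …] (period length 4).
Convergents:
  p_0/q_0 = 38/1
  p_1/q_1 = 39/1
  p_2/q_2 = 194/5
  p_3/q_3 = 233/6
  p_4/q_4 = 17902/461
  p_5/q_5 = 18135/467
  p_6/q_6 = 90442/2329
  p_7/q_7 = 108577/2796
q_6 = 2329 ≤ 2632 < 2796 = q_7, so the answer is 90442/2329.

90442/2329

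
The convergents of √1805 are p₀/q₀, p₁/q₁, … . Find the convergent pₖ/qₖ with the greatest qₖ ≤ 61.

1402/33

√1805 = [42; 2, 16, 2, 84, …] (period length 4).
Convergents:
  p_0/q_0 = 42/1
  p_1/q_1 = 85/2
  p_2/q_2 = 1402/33
  p_3/q_3 = 2889/68
q_2 = 33 ≤ 61 < 68 = q_3, so the answer is 1402/33.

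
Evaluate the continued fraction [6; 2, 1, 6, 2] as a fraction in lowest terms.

273/43

Using pₖ = aₖpₖ₋₁ + pₖ₋₂ and qₖ = aₖqₖ₋₁ + qₖ₋₂:
  k=0: a=6, p=6, q=1
  k=1: a=2, p=13, q=2
  k=2: a=1, p=19, q=3
  k=3: a=6, p=127, q=20
  k=4: a=2, p=273, q=43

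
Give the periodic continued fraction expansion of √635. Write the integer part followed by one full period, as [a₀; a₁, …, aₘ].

[25; 5, 50]

a₀ = ⌊√635⌋ = 25.
With m₀=0, d₀=1 and mₖ₊₁ = dₖaₖ − mₖ, dₖ₊₁ = (n − mₖ₊₁²)/dₖ, aₖ₊₁ = ⌊(a₀+mₖ₊₁)/dₖ₊₁⌋:
  k=1: m=25, d=10, a=5
  k=2: m=25, d=1, a=50
d=1 and a=2a₀=50 at k=2, so the next step gives (m, d) = (25, 10) again — its k=1 value — and the period has length 2.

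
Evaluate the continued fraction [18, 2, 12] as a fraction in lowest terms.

Fold from the inside: start with 12/1.
  2 + 1/12 = 25/12
  18 + 12/25 = 462/25

462/25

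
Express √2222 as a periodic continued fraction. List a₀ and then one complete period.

a₀ = ⌊√2222⌋ = 47.
With m₀=0, d₀=1 and mₖ₊₁ = dₖaₖ − mₖ, dₖ₊₁ = (n − mₖ₊₁²)/dₖ, aₖ₊₁ = ⌊(a₀+mₖ₊₁)/dₖ₊₁⌋:
  k=1: m=47, d=13, a=7
  k=2: m=44, d=22, a=4
  k=3: m=44, d=13, a=7
  k=4: m=47, d=1, a=94
d=1 and a=2a₀=94 at k=4, so the next step gives (m, d) = (47, 13) again — its k=1 value — and the period has length 4.

[47; 7, 4, 7, 94]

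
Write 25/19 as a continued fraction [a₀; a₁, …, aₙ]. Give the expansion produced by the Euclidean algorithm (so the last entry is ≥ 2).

25 = 1*19 + 6
19 = 3*6 + 1
6 = 6*1 + 0  (stop)
So 25/19 = [1; 3, 6].

[1; 3, 6]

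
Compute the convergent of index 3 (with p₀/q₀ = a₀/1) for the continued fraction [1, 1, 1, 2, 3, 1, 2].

8/5

Using pₖ = aₖpₖ₋₁ + pₖ₋₂, qₖ = aₖqₖ₋₁ + qₖ₋₂ (with p₋₁=1, p₋₂=0, q₋₁=0, q₋₂=1):
  k=0: a=1, p=1, q=1
  k=1: a=1, p=2, q=1
  k=2: a=1, p=3, q=2
  k=3: a=2, p=8, q=5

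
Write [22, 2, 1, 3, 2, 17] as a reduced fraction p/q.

9749/436

Using pₖ = aₖpₖ₋₁ + pₖ₋₂ and qₖ = aₖqₖ₋₁ + qₖ₋₂:
  k=0: a=22, p=22, q=1
  k=1: a=2, p=45, q=2
  k=2: a=1, p=67, q=3
  k=3: a=3, p=246, q=11
  k=4: a=2, p=559, q=25
  k=5: a=17, p=9749, q=436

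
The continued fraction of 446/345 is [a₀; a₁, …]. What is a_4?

2

446 = 1·345 + 101   →  a_0 = 1
345 = 3·101 + 42   →  a_1 = 3
101 = 2·42 + 17   →  a_2 = 2
42 = 2·17 + 8   →  a_3 = 2
17 = 2·8 + 1   →  a_4 = 2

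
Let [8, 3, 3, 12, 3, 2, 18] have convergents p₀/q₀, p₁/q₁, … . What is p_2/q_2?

Using pₖ = aₖpₖ₋₁ + pₖ₋₂, qₖ = aₖqₖ₋₁ + qₖ₋₂ (with p₋₁=1, p₋₂=0, q₋₁=0, q₋₂=1):
  k=0: a=8, p=8, q=1
  k=1: a=3, p=25, q=3
  k=2: a=3, p=83, q=10

83/10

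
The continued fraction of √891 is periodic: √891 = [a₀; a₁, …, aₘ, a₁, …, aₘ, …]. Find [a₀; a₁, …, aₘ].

a₀ = ⌊√891⌋ = 29.
With m₀=0, d₀=1 and mₖ₊₁ = dₖaₖ − mₖ, dₖ₊₁ = (n − mₖ₊₁²)/dₖ, aₖ₊₁ = ⌊(a₀+mₖ₊₁)/dₖ₊₁⌋:
  k=1: m=29, d=50, a=1
  k=2: m=21, d=9, a=5
  k=3: m=24, d=35, a=1
  k=4: m=11, d=22, a=1
  k=5: m=11, d=35, a=1
  k=6: m=24, d=9, a=5
  k=7: m=21, d=50, a=1
  k=8: m=29, d=1, a=58
d=1 and a=2a₀=58 at k=8, so the next step gives (m, d) = (29, 50) again — its k=1 value — and the period has length 8.

[29; 1, 5, 1, 1, 1, 5, 1, 58]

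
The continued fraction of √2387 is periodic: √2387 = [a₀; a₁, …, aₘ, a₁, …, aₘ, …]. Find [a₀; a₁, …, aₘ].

[48; 1, 5, 1, 96]

a₀ = ⌊√2387⌋ = 48.
With m₀=0, d₀=1 and mₖ₊₁ = dₖaₖ − mₖ, dₖ₊₁ = (n − mₖ₊₁²)/dₖ, aₖ₊₁ = ⌊(a₀+mₖ₊₁)/dₖ₊₁⌋:
  k=1: m=48, d=83, a=1
  k=2: m=35, d=14, a=5
  k=3: m=35, d=83, a=1
  k=4: m=48, d=1, a=96
d=1 and a=2a₀=96 at k=4, so the next step gives (m, d) = (48, 83) again — its k=1 value — and the period has length 4.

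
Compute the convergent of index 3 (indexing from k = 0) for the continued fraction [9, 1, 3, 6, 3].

244/25

Using pₖ = aₖpₖ₋₁ + pₖ₋₂, qₖ = aₖqₖ₋₁ + qₖ₋₂ (with p₋₁=1, p₋₂=0, q₋₁=0, q₋₂=1):
  k=0: a=9, p=9, q=1
  k=1: a=1, p=10, q=1
  k=2: a=3, p=39, q=4
  k=3: a=6, p=244, q=25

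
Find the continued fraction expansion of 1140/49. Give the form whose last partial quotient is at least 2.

[23; 3, 1, 3, 3]

1140 = 23×49 + 13
49 = 3×13 + 10
13 = 1×10 + 3
10 = 3×3 + 1
3 = 3×1 + 0  (stop)
So 1140/49 = [23; 3, 1, 3, 3].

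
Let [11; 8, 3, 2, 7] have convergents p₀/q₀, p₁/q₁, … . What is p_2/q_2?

Using pₖ = aₖpₖ₋₁ + pₖ₋₂, qₖ = aₖqₖ₋₁ + qₖ₋₂ (with p₋₁=1, p₋₂=0, q₋₁=0, q₋₂=1):
  k=0: a=11, p=11, q=1
  k=1: a=8, p=89, q=8
  k=2: a=3, p=278, q=25

278/25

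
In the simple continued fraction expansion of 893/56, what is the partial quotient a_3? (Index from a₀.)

1

893 = 15·56 + 53   →  a_0 = 15
56 = 1·53 + 3   →  a_1 = 1
53 = 17·3 + 2   →  a_2 = 17
3 = 1·2 + 1   →  a_3 = 1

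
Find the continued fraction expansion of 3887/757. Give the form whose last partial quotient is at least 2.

[5; 7, 2, 2, 1, 2, 5]

3887 = 5×757 + 102
757 = 7×102 + 43
102 = 2×43 + 16
43 = 2×16 + 11
16 = 1×11 + 5
11 = 2×5 + 1
5 = 5×1 + 0  (stop)
So 3887/757 = [5; 7, 2, 2, 1, 2, 5].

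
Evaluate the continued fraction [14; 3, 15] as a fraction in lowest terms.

Fold from the inside: start with 15/1.
  3 + 1/15 = 46/15
  14 + 15/46 = 659/46

659/46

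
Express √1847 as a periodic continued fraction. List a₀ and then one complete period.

[42; 1, 41, 1, 84]

a₀ = ⌊√1847⌋ = 42.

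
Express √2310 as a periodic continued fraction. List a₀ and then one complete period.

[48; 16, 96]

a₀ = ⌊√2310⌋ = 48.
With m₀=0, d₀=1 and mₖ₊₁ = dₖaₖ − mₖ, dₖ₊₁ = (n − mₖ₊₁²)/dₖ, aₖ₊₁ = ⌊(a₀+mₖ₊₁)/dₖ₊₁⌋:
  k=1: m=48, d=6, a=16
  k=2: m=48, d=1, a=96
d=1 and a=2a₀=96 at k=2, so the next step gives (m, d) = (48, 6) again — its k=1 value — and the period has length 2.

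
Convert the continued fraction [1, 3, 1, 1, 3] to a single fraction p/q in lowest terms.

Fold from the inside: start with 3/1.
  1 + 1/3 = 4/3
  1 + 3/4 = 7/4
  3 + 4/7 = 25/7
  1 + 7/25 = 32/25

32/25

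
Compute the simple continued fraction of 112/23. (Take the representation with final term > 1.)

[4; 1, 6, 1, 2]

112 = 4·23 + 20
23 = 1·20 + 3
20 = 6·3 + 2
3 = 1·2 + 1
2 = 2·1 + 0  (stop)
So 112/23 = [4; 1, 6, 1, 2].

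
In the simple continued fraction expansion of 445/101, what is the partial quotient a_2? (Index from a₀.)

2

445 = 4·101 + 41   →  a_0 = 4
101 = 2·41 + 19   →  a_1 = 2
41 = 2·19 + 3   →  a_2 = 2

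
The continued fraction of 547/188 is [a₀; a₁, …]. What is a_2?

547 = 2·188 + 171   →  a_0 = 2
188 = 1·171 + 17   →  a_1 = 1
171 = 10·17 + 1   →  a_2 = 10

10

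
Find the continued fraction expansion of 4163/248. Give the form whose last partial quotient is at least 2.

4163 = 16*248 + 195
248 = 1*195 + 53
195 = 3*53 + 36
53 = 1*36 + 17
36 = 2*17 + 2
17 = 8*2 + 1
2 = 2*1 + 0  (stop)
So 4163/248 = [16; 1, 3, 1, 2, 8, 2].

[16; 1, 3, 1, 2, 8, 2]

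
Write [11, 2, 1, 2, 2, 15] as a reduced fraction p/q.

Fold from the inside: start with 15/1.
  2 + 1/15 = 31/15
  2 + 15/31 = 77/31
  1 + 31/77 = 108/77
  2 + 77/108 = 293/108
  11 + 108/293 = 3331/293

3331/293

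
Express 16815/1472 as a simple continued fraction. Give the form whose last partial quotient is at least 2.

16815 = 11·1472 + 623
1472 = 2·623 + 226
623 = 2·226 + 171
226 = 1·171 + 55
171 = 3·55 + 6
55 = 9·6 + 1
6 = 6·1 + 0  (stop)
So 16815/1472 = [11; 2, 2, 1, 3, 9, 6].

[11; 2, 2, 1, 3, 9, 6]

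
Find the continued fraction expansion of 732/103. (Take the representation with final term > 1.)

732 = 7*103 + 11
103 = 9*11 + 4
11 = 2*4 + 3
4 = 1*3 + 1
3 = 3*1 + 0  (stop)
So 732/103 = [7; 9, 2, 1, 3].

[7; 9, 2, 1, 3]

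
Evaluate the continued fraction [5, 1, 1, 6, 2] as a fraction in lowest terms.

155/28

Using pₖ = aₖpₖ₋₁ + pₖ₋₂ and qₖ = aₖqₖ₋₁ + qₖ₋₂:
  k=0: a=5, p=5, q=1
  k=1: a=1, p=6, q=1
  k=2: a=1, p=11, q=2
  k=3: a=6, p=72, q=13
  k=4: a=2, p=155, q=28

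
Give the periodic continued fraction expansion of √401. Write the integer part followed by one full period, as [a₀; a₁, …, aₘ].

a₀ = ⌊√401⌋ = 20.
With m₀=0, d₀=1 and mₖ₊₁ = dₖaₖ − mₖ, dₖ₊₁ = (n − mₖ₊₁²)/dₖ, aₖ₊₁ = ⌊(a₀+mₖ₊₁)/dₖ₊₁⌋:
  k=1: m=20, d=1, a=40
d=1 and a=2a₀=40 at k=1, so the next step gives (m, d) = (20, 1) again — its k=1 value — and the period has length 1.

[20; 40]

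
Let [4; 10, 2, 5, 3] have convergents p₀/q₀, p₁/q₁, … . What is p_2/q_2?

86/21

Using pₖ = aₖpₖ₋₁ + pₖ₋₂, qₖ = aₖqₖ₋₁ + qₖ₋₂ (with p₋₁=1, p₋₂=0, q₋₁=0, q₋₂=1):
  k=0: a=4, p=4, q=1
  k=1: a=10, p=41, q=10
  k=2: a=2, p=86, q=21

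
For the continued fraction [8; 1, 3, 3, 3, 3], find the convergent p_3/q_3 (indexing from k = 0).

114/13

Using pₖ = aₖpₖ₋₁ + pₖ₋₂, qₖ = aₖqₖ₋₁ + qₖ₋₂ (with p₋₁=1, p₋₂=0, q₋₁=0, q₋₂=1):
  k=0: a=8, p=8, q=1
  k=1: a=1, p=9, q=1
  k=2: a=3, p=35, q=4
  k=3: a=3, p=114, q=13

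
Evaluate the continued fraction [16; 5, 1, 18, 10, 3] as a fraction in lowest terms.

Using pₖ = aₖpₖ₋₁ + pₖ₋₂ and qₖ = aₖqₖ₋₁ + qₖ₋₂:
  k=0: a=16, p=16, q=1
  k=1: a=5, p=81, q=5
  k=2: a=1, p=97, q=6
  k=3: a=18, p=1827, q=113
  k=4: a=10, p=18367, q=1136
  k=5: a=3, p=56928, q=3521

56928/3521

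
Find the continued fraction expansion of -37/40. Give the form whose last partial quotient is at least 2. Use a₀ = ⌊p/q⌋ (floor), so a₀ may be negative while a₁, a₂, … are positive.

[-1; 13, 3]

-37 = -1·40 + 3
40 = 13·3 + 1
3 = 3·1 + 0  (stop)
So -37/40 = [-1; 13, 3].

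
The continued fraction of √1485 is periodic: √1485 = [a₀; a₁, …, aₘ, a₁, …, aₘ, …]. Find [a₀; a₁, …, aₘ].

a₀ = ⌊√1485⌋ = 38.
With m₀=0, d₀=1 and mₖ₊₁ = dₖaₖ − mₖ, dₖ₊₁ = (n − mₖ₊₁²)/dₖ, aₖ₊₁ = ⌊(a₀+mₖ₊₁)/dₖ₊₁⌋:
  k=1: m=38, d=41, a=1
  k=2: m=3, d=36, a=1
  k=3: m=33, d=11, a=6
  k=4: m=33, d=36, a=1
  k=5: m=3, d=41, a=1
  k=6: m=38, d=1, a=76
d=1 and a=2a₀=76 at k=6, so the next step gives (m, d) = (38, 41) again — its k=1 value — and the period has length 6.

[38; 1, 1, 6, 1, 1, 76]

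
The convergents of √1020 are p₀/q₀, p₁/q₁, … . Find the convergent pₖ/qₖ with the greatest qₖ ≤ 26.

511/16

√1020 = [31; 1, 14, 1, 62, …] (period length 4).
Convergents:
  p_0/q_0 = 31/1
  p_1/q_1 = 32/1
  p_2/q_2 = 479/15
  p_3/q_3 = 511/16
  p_4/q_4 = 32161/1007
q_3 = 16 ≤ 26 < 1007 = q_4, so the answer is 511/16.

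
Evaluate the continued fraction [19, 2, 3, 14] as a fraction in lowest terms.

1943/100

Using pₖ = aₖpₖ₋₁ + pₖ₋₂ and qₖ = aₖqₖ₋₁ + qₖ₋₂:
  k=0: a=19, p=19, q=1
  k=1: a=2, p=39, q=2
  k=2: a=3, p=136, q=7
  k=3: a=14, p=1943, q=100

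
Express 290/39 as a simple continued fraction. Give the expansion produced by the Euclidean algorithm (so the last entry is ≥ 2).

[7; 2, 3, 2, 2]

290 = 7*39 + 17
39 = 2*17 + 5
17 = 3*5 + 2
5 = 2*2 + 1
2 = 2*1 + 0  (stop)
So 290/39 = [7; 2, 3, 2, 2].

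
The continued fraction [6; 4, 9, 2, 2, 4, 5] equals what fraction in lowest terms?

27740/4443

Using pₖ = aₖpₖ₋₁ + pₖ₋₂ and qₖ = aₖqₖ₋₁ + qₖ₋₂:
  k=0: a=6, p=6, q=1
  k=1: a=4, p=25, q=4
  k=2: a=9, p=231, q=37
  k=3: a=2, p=487, q=78
  k=4: a=2, p=1205, q=193
  k=5: a=4, p=5307, q=850
  k=6: a=5, p=27740, q=4443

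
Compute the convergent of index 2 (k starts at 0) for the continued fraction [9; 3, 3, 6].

Using pₖ = aₖpₖ₋₁ + pₖ₋₂, qₖ = aₖqₖ₋₁ + qₖ₋₂ (with p₋₁=1, p₋₂=0, q₋₁=0, q₋₂=1):
  k=0: a=9, p=9, q=1
  k=1: a=3, p=28, q=3
  k=2: a=3, p=93, q=10

93/10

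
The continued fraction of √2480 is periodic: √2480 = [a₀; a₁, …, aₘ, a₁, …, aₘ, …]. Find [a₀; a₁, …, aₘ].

a₀ = ⌊√2480⌋ = 49.
With m₀=0, d₀=1 and mₖ₊₁ = dₖaₖ − mₖ, dₖ₊₁ = (n − mₖ₊₁²)/dₖ, aₖ₊₁ = ⌊(a₀+mₖ₊₁)/dₖ₊₁⌋:
  k=1: m=49, d=79, a=1
  k=2: m=30, d=20, a=3
  k=3: m=30, d=79, a=1
  k=4: m=49, d=1, a=98
d=1 and a=2a₀=98 at k=4, so the next step gives (m, d) = (49, 79) again — its k=1 value — and the period has length 4.

[49; 1, 3, 1, 98]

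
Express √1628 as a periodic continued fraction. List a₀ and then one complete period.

[40; 2, 1, 6, 1, 2, 80]

a₀ = ⌊√1628⌋ = 40.
With m₀=0, d₀=1 and mₖ₊₁ = dₖaₖ − mₖ, dₖ₊₁ = (n − mₖ₊₁²)/dₖ, aₖ₊₁ = ⌊(a₀+mₖ₊₁)/dₖ₊₁⌋:
  k=1: m=40, d=28, a=2
  k=2: m=16, d=49, a=1
  k=3: m=33, d=11, a=6
  k=4: m=33, d=49, a=1
  k=5: m=16, d=28, a=2
  k=6: m=40, d=1, a=80
d=1 and a=2a₀=80 at k=6, so the next step gives (m, d) = (40, 28) again — its k=1 value — and the period has length 6.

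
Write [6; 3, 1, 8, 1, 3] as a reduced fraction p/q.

951/152

Fold from the inside: start with 3/1.
  1 + 1/3 = 4/3
  8 + 3/4 = 35/4
  1 + 4/35 = 39/35
  3 + 35/39 = 152/39
  6 + 39/152 = 951/152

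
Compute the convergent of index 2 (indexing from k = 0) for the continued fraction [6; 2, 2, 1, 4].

Using pₖ = aₖpₖ₋₁ + pₖ₋₂, qₖ = aₖqₖ₋₁ + qₖ₋₂ (with p₋₁=1, p₋₂=0, q₋₁=0, q₋₂=1):
  k=0: a=6, p=6, q=1
  k=1: a=2, p=13, q=2
  k=2: a=2, p=32, q=5

32/5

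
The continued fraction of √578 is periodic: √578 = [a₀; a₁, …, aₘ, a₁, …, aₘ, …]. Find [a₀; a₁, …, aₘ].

[24; 24, 48]

a₀ = ⌊√578⌋ = 24.
With m₀=0, d₀=1 and mₖ₊₁ = dₖaₖ − mₖ, dₖ₊₁ = (n − mₖ₊₁²)/dₖ, aₖ₊₁ = ⌊(a₀+mₖ₊₁)/dₖ₊₁⌋:
  k=1: m=24, d=2, a=24
  k=2: m=24, d=1, a=48
d=1 and a=2a₀=48 at k=2, so the next step gives (m, d) = (24, 2) again — its k=1 value — and the period has length 2.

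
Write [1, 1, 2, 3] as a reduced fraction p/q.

17/10

Fold from the inside: start with 3/1.
  2 + 1/3 = 7/3
  1 + 3/7 = 10/7
  1 + 7/10 = 17/10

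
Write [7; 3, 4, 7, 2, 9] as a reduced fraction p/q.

13908/1903

Fold from the inside: start with 9/1.
  2 + 1/9 = 19/9
  7 + 9/19 = 142/19
  4 + 19/142 = 587/142
  3 + 142/587 = 1903/587
  7 + 587/1903 = 13908/1903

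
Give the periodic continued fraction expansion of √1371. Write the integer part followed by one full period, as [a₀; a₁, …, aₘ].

a₀ = ⌊√1371⌋ = 37.
With m₀=0, d₀=1 and mₖ₊₁ = dₖaₖ − mₖ, dₖ₊₁ = (n − mₖ₊₁²)/dₖ, aₖ₊₁ = ⌊(a₀+mₖ₊₁)/dₖ₊₁⌋:
  k=1: m=37, d=2, a=37
  k=2: m=37, d=1, a=74
d=1 and a=2a₀=74 at k=2, so the next step gives (m, d) = (37, 2) again — its k=1 value — and the period has length 2.

[37; 37, 74]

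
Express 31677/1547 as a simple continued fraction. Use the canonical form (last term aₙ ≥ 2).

[20; 2, 10, 10, 2, 3]

31677 = 20×1547 + 737
1547 = 2×737 + 73
737 = 10×73 + 7
73 = 10×7 + 3
7 = 2×3 + 1
3 = 3×1 + 0  (stop)
So 31677/1547 = [20; 2, 10, 10, 2, 3].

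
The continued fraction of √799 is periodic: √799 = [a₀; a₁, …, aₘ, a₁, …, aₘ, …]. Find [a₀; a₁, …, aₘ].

[28; 3, 1, 3, 56]

a₀ = ⌊√799⌋ = 28.
With m₀=0, d₀=1 and mₖ₊₁ = dₖaₖ − mₖ, dₖ₊₁ = (n − mₖ₊₁²)/dₖ, aₖ₊₁ = ⌊(a₀+mₖ₊₁)/dₖ₊₁⌋:
  k=1: m=28, d=15, a=3
  k=2: m=17, d=34, a=1
  k=3: m=17, d=15, a=3
  k=4: m=28, d=1, a=56
d=1 and a=2a₀=56 at k=4, so the next step gives (m, d) = (28, 15) again — its k=1 value — and the period has length 4.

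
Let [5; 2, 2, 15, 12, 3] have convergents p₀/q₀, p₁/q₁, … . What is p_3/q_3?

Using pₖ = aₖpₖ₋₁ + pₖ₋₂, qₖ = aₖqₖ₋₁ + qₖ₋₂ (with p₋₁=1, p₋₂=0, q₋₁=0, q₋₂=1):
  k=0: a=5, p=5, q=1
  k=1: a=2, p=11, q=2
  k=2: a=2, p=27, q=5
  k=3: a=15, p=416, q=77

416/77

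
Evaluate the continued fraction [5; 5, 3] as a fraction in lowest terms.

83/16

Using pₖ = aₖpₖ₋₁ + pₖ₋₂ and qₖ = aₖqₖ₋₁ + qₖ₋₂:
  k=0: a=5, p=5, q=1
  k=1: a=5, p=26, q=5
  k=2: a=3, p=83, q=16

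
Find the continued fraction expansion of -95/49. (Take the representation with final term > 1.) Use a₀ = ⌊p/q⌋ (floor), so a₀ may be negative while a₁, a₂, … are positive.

[-2; 16, 3]

-95 = -2×49 + 3
49 = 16×3 + 1
3 = 3×1 + 0  (stop)
So -95/49 = [-2; 16, 3].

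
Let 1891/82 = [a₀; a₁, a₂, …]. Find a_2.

1891 = 23·82 + 5   →  a_0 = 23
82 = 16·5 + 2   →  a_1 = 16
5 = 2·2 + 1   →  a_2 = 2

2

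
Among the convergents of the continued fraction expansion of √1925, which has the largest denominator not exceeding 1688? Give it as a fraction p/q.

√1925 = [43; 1, 6, 1, 86, …] (period length 4).
Convergents:
  p_0/q_0 = 43/1
  p_1/q_1 = 44/1
  p_2/q_2 = 307/7
  p_3/q_3 = 351/8
  p_4/q_4 = 30493/695
  p_5/q_5 = 30844/703
  p_6/q_6 = 215557/4913
q_5 = 703 ≤ 1688 < 4913 = q_6, so the answer is 30844/703.

30844/703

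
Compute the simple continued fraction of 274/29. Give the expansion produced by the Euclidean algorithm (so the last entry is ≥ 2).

274 = 9×29 + 13
29 = 2×13 + 3
13 = 4×3 + 1
3 = 3×1 + 0  (stop)
So 274/29 = [9; 2, 4, 3].

[9; 2, 4, 3]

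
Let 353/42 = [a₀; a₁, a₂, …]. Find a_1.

2

353 = 8·42 + 17   →  a_0 = 8
42 = 2·17 + 8   →  a_1 = 2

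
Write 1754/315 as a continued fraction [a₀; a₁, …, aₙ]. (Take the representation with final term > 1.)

[5; 1, 1, 3, 6, 7]

1754 = 5·315 + 179
315 = 1·179 + 136
179 = 1·136 + 43
136 = 3·43 + 7
43 = 6·7 + 1
7 = 7·1 + 0  (stop)
So 1754/315 = [5; 1, 1, 3, 6, 7].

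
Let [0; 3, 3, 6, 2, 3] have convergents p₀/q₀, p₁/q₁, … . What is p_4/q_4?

Using pₖ = aₖpₖ₋₁ + pₖ₋₂, qₖ = aₖqₖ₋₁ + qₖ₋₂ (with p₋₁=1, p₋₂=0, q₋₁=0, q₋₂=1):
  k=0: a=0, p=0, q=1
  k=1: a=3, p=1, q=3
  k=2: a=3, p=3, q=10
  k=3: a=6, p=19, q=63
  k=4: a=2, p=41, q=136

41/136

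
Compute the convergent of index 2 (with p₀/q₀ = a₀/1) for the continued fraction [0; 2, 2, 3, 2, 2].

2/5

Using pₖ = aₖpₖ₋₁ + pₖ₋₂, qₖ = aₖqₖ₋₁ + qₖ₋₂ (with p₋₁=1, p₋₂=0, q₋₁=0, q₋₂=1):
  k=0: a=0, p=0, q=1
  k=1: a=2, p=1, q=2
  k=2: a=2, p=2, q=5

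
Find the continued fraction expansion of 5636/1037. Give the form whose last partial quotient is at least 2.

5636 = 5×1037 + 451
1037 = 2×451 + 135
451 = 3×135 + 46
135 = 2×46 + 43
46 = 1×43 + 3
43 = 14×3 + 1
3 = 3×1 + 0  (stop)
So 5636/1037 = [5; 2, 3, 2, 1, 14, 3].

[5; 2, 3, 2, 1, 14, 3]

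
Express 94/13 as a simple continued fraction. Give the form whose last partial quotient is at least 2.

[7; 4, 3]

94 = 7*13 + 3
13 = 4*3 + 1
3 = 3*1 + 0  (stop)
So 94/13 = [7; 4, 3].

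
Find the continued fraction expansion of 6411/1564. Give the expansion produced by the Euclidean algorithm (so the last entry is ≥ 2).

[4; 10, 11, 14]

6411 = 4*1564 + 155
1564 = 10*155 + 14
155 = 11*14 + 1
14 = 14*1 + 0  (stop)
So 6411/1564 = [4; 10, 11, 14].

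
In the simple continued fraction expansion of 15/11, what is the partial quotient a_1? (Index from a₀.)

15 = 1·11 + 4   →  a_0 = 1
11 = 2·4 + 3   →  a_1 = 2

2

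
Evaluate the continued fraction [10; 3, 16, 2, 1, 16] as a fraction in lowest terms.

Using pₖ = aₖpₖ₋₁ + pₖ₋₂ and qₖ = aₖqₖ₋₁ + qₖ₋₂:
  k=0: a=10, p=10, q=1
  k=1: a=3, p=31, q=3
  k=2: a=16, p=506, q=49
  k=3: a=2, p=1043, q=101
  k=4: a=1, p=1549, q=150
  k=5: a=16, p=25827, q=2501

25827/2501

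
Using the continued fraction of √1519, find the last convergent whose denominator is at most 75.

1520/39

√1519 = [38; 1, 37, 1, 76, …] (period length 4).
Convergents:
  p_0/q_0 = 38/1
  p_1/q_1 = 39/1
  p_2/q_2 = 1481/38
  p_3/q_3 = 1520/39
  p_4/q_4 = 117001/3002
q_3 = 39 ≤ 75 < 3002 = q_4, so the answer is 1520/39.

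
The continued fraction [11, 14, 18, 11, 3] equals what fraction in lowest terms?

95699/8644

Using pₖ = aₖpₖ₋₁ + pₖ₋₂ and qₖ = aₖqₖ₋₁ + qₖ₋₂:
  k=0: a=11, p=11, q=1
  k=1: a=14, p=155, q=14
  k=2: a=18, p=2801, q=253
  k=3: a=11, p=30966, q=2797
  k=4: a=3, p=95699, q=8644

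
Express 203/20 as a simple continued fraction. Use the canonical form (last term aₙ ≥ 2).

[10; 6, 1, 2]

203 = 10·20 + 3
20 = 6·3 + 2
3 = 1·2 + 1
2 = 2·1 + 0  (stop)
So 203/20 = [10; 6, 1, 2].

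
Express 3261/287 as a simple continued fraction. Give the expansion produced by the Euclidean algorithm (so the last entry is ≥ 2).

3261 = 11·287 + 104
287 = 2·104 + 79
104 = 1·79 + 25
79 = 3·25 + 4
25 = 6·4 + 1
4 = 4·1 + 0  (stop)
So 3261/287 = [11; 2, 1, 3, 6, 4].

[11; 2, 1, 3, 6, 4]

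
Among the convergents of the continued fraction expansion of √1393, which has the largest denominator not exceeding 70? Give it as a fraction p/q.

1157/31

√1393 = [37; 3, 10, 3, 74, …] (period length 4).
Convergents:
  p_0/q_0 = 37/1
  p_1/q_1 = 112/3
  p_2/q_2 = 1157/31
  p_3/q_3 = 3583/96
q_2 = 31 ≤ 70 < 96 = q_3, so the answer is 1157/31.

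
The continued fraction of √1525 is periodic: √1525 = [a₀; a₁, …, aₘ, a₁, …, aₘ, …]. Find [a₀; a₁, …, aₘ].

[39; 19, 1, 1, 19, 78]

a₀ = ⌊√1525⌋ = 39.
With m₀=0, d₀=1 and mₖ₊₁ = dₖaₖ − mₖ, dₖ₊₁ = (n − mₖ₊₁²)/dₖ, aₖ₊₁ = ⌊(a₀+mₖ₊₁)/dₖ₊₁⌋:
  k=1: m=39, d=4, a=19
  k=2: m=37, d=39, a=1
  k=3: m=2, d=39, a=1
  k=4: m=37, d=4, a=19
  k=5: m=39, d=1, a=78
d=1 and a=2a₀=78 at k=5, so the next step gives (m, d) = (39, 4) again — its k=1 value — and the period has length 5.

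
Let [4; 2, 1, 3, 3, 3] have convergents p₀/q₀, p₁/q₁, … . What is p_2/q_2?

13/3

Using pₖ = aₖpₖ₋₁ + pₖ₋₂, qₖ = aₖqₖ₋₁ + qₖ₋₂ (with p₋₁=1, p₋₂=0, q₋₁=0, q₋₂=1):
  k=0: a=4, p=4, q=1
  k=1: a=2, p=9, q=2
  k=2: a=1, p=13, q=3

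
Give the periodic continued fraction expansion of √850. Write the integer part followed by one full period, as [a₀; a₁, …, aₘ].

a₀ = ⌊√850⌋ = 29.
With m₀=0, d₀=1 and mₖ₊₁ = dₖaₖ − mₖ, dₖ₊₁ = (n − mₖ₊₁²)/dₖ, aₖ₊₁ = ⌊(a₀+mₖ₊₁)/dₖ₊₁⌋:
  k=1: m=29, d=9, a=6
  k=2: m=25, d=25, a=2
  k=3: m=25, d=9, a=6
  k=4: m=29, d=1, a=58
d=1 and a=2a₀=58 at k=4, so the next step gives (m, d) = (29, 9) again — its k=1 value — and the period has length 4.

[29; 6, 2, 6, 58]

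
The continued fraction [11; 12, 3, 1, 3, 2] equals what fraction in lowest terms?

4621/417

Using pₖ = aₖpₖ₋₁ + pₖ₋₂ and qₖ = aₖqₖ₋₁ + qₖ₋₂:
  k=0: a=11, p=11, q=1
  k=1: a=12, p=133, q=12
  k=2: a=3, p=410, q=37
  k=3: a=1, p=543, q=49
  k=4: a=3, p=2039, q=184
  k=5: a=2, p=4621, q=417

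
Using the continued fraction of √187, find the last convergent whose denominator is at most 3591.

46549/3404

√187 = [13; 1, 2, 13, 2, 1, 26, …] (period length 6).
Convergents:
  p_0/q_0 = 13/1
  p_1/q_1 = 14/1
  p_2/q_2 = 41/3
  p_3/q_3 = 547/40
  p_4/q_4 = 1135/83
  p_5/q_5 = 1682/123
  p_6/q_6 = 44867/3281
  p_7/q_7 = 46549/3404
  p_8/q_8 = 137965/10089
q_7 = 3404 ≤ 3591 < 10089 = q_8, so the answer is 46549/3404.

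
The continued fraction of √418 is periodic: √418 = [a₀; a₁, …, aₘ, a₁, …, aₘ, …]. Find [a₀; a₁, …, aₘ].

a₀ = ⌊√418⌋ = 20.
With m₀=0, d₀=1 and mₖ₊₁ = dₖaₖ − mₖ, dₖ₊₁ = (n − mₖ₊₁²)/dₖ, aₖ₊₁ = ⌊(a₀+mₖ₊₁)/dₖ₊₁⌋:
  k=1: m=20, d=18, a=2
  k=2: m=16, d=9, a=4
  k=3: m=20, d=2, a=20
  k=4: m=20, d=9, a=4
  k=5: m=16, d=18, a=2
  k=6: m=20, d=1, a=40
d=1 and a=2a₀=40 at k=6, so the next step gives (m, d) = (20, 18) again — its k=1 value — and the period has length 6.

[20; 2, 4, 20, 4, 2, 40]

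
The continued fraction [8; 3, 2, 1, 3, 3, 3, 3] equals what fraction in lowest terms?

Using pₖ = aₖpₖ₋₁ + pₖ₋₂ and qₖ = aₖqₖ₋₁ + qₖ₋₂:
  k=0: a=8, p=8, q=1
  k=1: a=3, p=25, q=3
  k=2: a=2, p=58, q=7
  k=3: a=1, p=83, q=10
  k=4: a=3, p=307, q=37
  k=5: a=3, p=1004, q=121
  k=6: a=3, p=3319, q=400
  k=7: a=3, p=10961, q=1321

10961/1321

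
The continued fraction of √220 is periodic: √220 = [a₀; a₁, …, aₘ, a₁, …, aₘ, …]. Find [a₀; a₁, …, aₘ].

a₀ = ⌊√220⌋ = 14.

[14; 1, 4, 1, 28]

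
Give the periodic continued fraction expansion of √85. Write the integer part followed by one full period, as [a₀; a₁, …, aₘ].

a₀ = ⌊√85⌋ = 9.

[9; 4, 1, 1, 4, 18]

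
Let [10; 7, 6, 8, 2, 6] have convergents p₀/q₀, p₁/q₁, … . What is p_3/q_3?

Using pₖ = aₖpₖ₋₁ + pₖ₋₂, qₖ = aₖqₖ₋₁ + qₖ₋₂ (with p₋₁=1, p₋₂=0, q₋₁=0, q₋₂=1):
  k=0: a=10, p=10, q=1
  k=1: a=7, p=71, q=7
  k=2: a=6, p=436, q=43
  k=3: a=8, p=3559, q=351

3559/351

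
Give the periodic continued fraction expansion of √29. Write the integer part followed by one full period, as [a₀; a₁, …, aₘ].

a₀ = ⌊√29⌋ = 5.
With m₀=0, d₀=1 and mₖ₊₁ = dₖaₖ − mₖ, dₖ₊₁ = (n − mₖ₊₁²)/dₖ, aₖ₊₁ = ⌊(a₀+mₖ₊₁)/dₖ₊₁⌋:
  k=1: m=5, d=4, a=2
  k=2: m=3, d=5, a=1
  k=3: m=2, d=5, a=1
  k=4: m=3, d=4, a=2
  k=5: m=5, d=1, a=10
d=1 and a=2a₀=10 at k=5, so the next step gives (m, d) = (5, 4) again — its k=1 value — and the period has length 5.

[5; 2, 1, 1, 2, 10]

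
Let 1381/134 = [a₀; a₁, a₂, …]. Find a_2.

1381 = 10·134 + 41   →  a_0 = 10
134 = 3·41 + 11   →  a_1 = 3
41 = 3·11 + 8   →  a_2 = 3

3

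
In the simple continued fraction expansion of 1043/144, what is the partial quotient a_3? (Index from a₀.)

1043 = 7·144 + 35   →  a_0 = 7
144 = 4·35 + 4   →  a_1 = 4
35 = 8·4 + 3   →  a_2 = 8
4 = 1·3 + 1   →  a_3 = 1

1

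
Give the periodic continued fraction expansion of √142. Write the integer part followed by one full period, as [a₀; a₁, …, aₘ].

a₀ = ⌊√142⌋ = 11.
With m₀=0, d₀=1 and mₖ₊₁ = dₖaₖ − mₖ, dₖ₊₁ = (n − mₖ₊₁²)/dₖ, aₖ₊₁ = ⌊(a₀+mₖ₊₁)/dₖ₊₁⌋:
  k=1: m=11, d=21, a=1
  k=2: m=10, d=2, a=10
  k=3: m=10, d=21, a=1
  k=4: m=11, d=1, a=22
d=1 and a=2a₀=22 at k=4, so the next step gives (m, d) = (11, 21) again — its k=1 value — and the period has length 4.

[11; 1, 10, 1, 22]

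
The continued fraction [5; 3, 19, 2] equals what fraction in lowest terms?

634/119

Using pₖ = aₖpₖ₋₁ + pₖ₋₂ and qₖ = aₖqₖ₋₁ + qₖ₋₂:
  k=0: a=5, p=5, q=1
  k=1: a=3, p=16, q=3
  k=2: a=19, p=309, q=58
  k=3: a=2, p=634, q=119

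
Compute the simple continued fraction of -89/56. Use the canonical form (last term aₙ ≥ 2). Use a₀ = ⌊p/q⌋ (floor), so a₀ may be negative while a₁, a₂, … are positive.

[-2; 2, 2, 3, 3]

-89 = -2·56 + 23
56 = 2·23 + 10
23 = 2·10 + 3
10 = 3·3 + 1
3 = 3·1 + 0  (stop)
So -89/56 = [-2; 2, 2, 3, 3].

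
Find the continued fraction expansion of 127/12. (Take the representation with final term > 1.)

127 = 10·12 + 7
12 = 1·7 + 5
7 = 1·5 + 2
5 = 2·2 + 1
2 = 2·1 + 0  (stop)
So 127/12 = [10; 1, 1, 2, 2].

[10; 1, 1, 2, 2]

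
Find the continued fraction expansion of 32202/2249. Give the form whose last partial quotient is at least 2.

[14; 3, 7, 11, 4, 2]

32202 = 14·2249 + 716
2249 = 3·716 + 101
716 = 7·101 + 9
101 = 11·9 + 2
9 = 4·2 + 1
2 = 2·1 + 0  (stop)
So 32202/2249 = [14; 3, 7, 11, 4, 2].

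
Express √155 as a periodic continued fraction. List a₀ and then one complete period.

[12; 2, 4, 2, 24]

a₀ = ⌊√155⌋ = 12.
With m₀=0, d₀=1 and mₖ₊₁ = dₖaₖ − mₖ, dₖ₊₁ = (n − mₖ₊₁²)/dₖ, aₖ₊₁ = ⌊(a₀+mₖ₊₁)/dₖ₊₁⌋:
  k=1: m=12, d=11, a=2
  k=2: m=10, d=5, a=4
  k=3: m=10, d=11, a=2
  k=4: m=12, d=1, a=24
d=1 and a=2a₀=24 at k=4, so the next step gives (m, d) = (12, 11) again — its k=1 value — and the period has length 4.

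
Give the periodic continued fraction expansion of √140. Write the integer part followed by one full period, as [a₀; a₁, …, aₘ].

[11; 1, 4, 1, 22]

a₀ = ⌊√140⌋ = 11.
With m₀=0, d₀=1 and mₖ₊₁ = dₖaₖ − mₖ, dₖ₊₁ = (n − mₖ₊₁²)/dₖ, aₖ₊₁ = ⌊(a₀+mₖ₊₁)/dₖ₊₁⌋:
  k=1: m=11, d=19, a=1
  k=2: m=8, d=4, a=4
  k=3: m=8, d=19, a=1
  k=4: m=11, d=1, a=22
d=1 and a=2a₀=22 at k=4, so the next step gives (m, d) = (11, 19) again — its k=1 value — and the period has length 4.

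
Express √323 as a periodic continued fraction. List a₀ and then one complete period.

a₀ = ⌊√323⌋ = 17.
With m₀=0, d₀=1 and mₖ₊₁ = dₖaₖ − mₖ, dₖ₊₁ = (n − mₖ₊₁²)/dₖ, aₖ₊₁ = ⌊(a₀+mₖ₊₁)/dₖ₊₁⌋:
  k=1: m=17, d=34, a=1
  k=2: m=17, d=1, a=34
d=1 and a=2a₀=34 at k=2, so the next step gives (m, d) = (17, 34) again — its k=1 value — and the period has length 2.

[17; 1, 34]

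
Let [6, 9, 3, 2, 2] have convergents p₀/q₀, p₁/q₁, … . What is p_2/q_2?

Using pₖ = aₖpₖ₋₁ + pₖ₋₂, qₖ = aₖqₖ₋₁ + qₖ₋₂ (with p₋₁=1, p₋₂=0, q₋₁=0, q₋₂=1):
  k=0: a=6, p=6, q=1
  k=1: a=9, p=55, q=9
  k=2: a=3, p=171, q=28

171/28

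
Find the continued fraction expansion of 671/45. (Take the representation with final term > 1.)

671 = 14·45 + 41
45 = 1·41 + 4
41 = 10·4 + 1
4 = 4·1 + 0  (stop)
So 671/45 = [14; 1, 10, 4].

[14; 1, 10, 4]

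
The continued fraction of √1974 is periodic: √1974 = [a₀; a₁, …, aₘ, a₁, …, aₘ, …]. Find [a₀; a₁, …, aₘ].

[44; 2, 3, 17, 2, 17, 3, 2, 88]

a₀ = ⌊√1974⌋ = 44.
With m₀=0, d₀=1 and mₖ₊₁ = dₖaₖ − mₖ, dₖ₊₁ = (n − mₖ₊₁²)/dₖ, aₖ₊₁ = ⌊(a₀+mₖ₊₁)/dₖ₊₁⌋:
  k=1: m=44, d=38, a=2
  k=2: m=32, d=25, a=3
  k=3: m=43, d=5, a=17
  k=4: m=42, d=42, a=2
  k=5: m=42, d=5, a=17
  k=6: m=43, d=25, a=3
  k=7: m=32, d=38, a=2
  k=8: m=44, d=1, a=88
d=1 and a=2a₀=88 at k=8, so the next step gives (m, d) = (44, 38) again — its k=1 value — and the period has length 8.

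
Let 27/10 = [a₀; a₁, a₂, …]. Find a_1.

27 = 2·10 + 7   →  a_0 = 2
10 = 1·7 + 3   →  a_1 = 1

1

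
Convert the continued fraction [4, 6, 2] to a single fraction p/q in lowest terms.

54/13

Fold from the inside: start with 2/1.
  6 + 1/2 = 13/2
  4 + 2/13 = 54/13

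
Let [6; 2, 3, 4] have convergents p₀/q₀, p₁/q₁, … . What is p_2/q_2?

45/7

Using pₖ = aₖpₖ₋₁ + pₖ₋₂, qₖ = aₖqₖ₋₁ + qₖ₋₂ (with p₋₁=1, p₋₂=0, q₋₁=0, q₋₂=1):
  k=0: a=6, p=6, q=1
  k=1: a=2, p=13, q=2
  k=2: a=3, p=45, q=7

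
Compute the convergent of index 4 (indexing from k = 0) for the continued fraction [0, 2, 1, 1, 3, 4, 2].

Using pₖ = aₖpₖ₋₁ + pₖ₋₂, qₖ = aₖqₖ₋₁ + qₖ₋₂ (with p₋₁=1, p₋₂=0, q₋₁=0, q₋₂=1):
  k=0: a=0, p=0, q=1
  k=1: a=2, p=1, q=2
  k=2: a=1, p=1, q=3
  k=3: a=1, p=2, q=5
  k=4: a=3, p=7, q=18

7/18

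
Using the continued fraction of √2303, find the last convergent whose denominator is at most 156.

4607/96

√2303 = [47; 1, 94, …] (period length 2).
Convergents:
  p_0/q_0 = 47/1
  p_1/q_1 = 48/1
  p_2/q_2 = 4559/95
  p_3/q_3 = 4607/96
  p_4/q_4 = 437617/9119
q_3 = 96 ≤ 156 < 9119 = q_4, so the answer is 4607/96.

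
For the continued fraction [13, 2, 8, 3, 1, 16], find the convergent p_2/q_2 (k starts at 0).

229/17

Using pₖ = aₖpₖ₋₁ + pₖ₋₂, qₖ = aₖqₖ₋₁ + qₖ₋₂ (with p₋₁=1, p₋₂=0, q₋₁=0, q₋₂=1):
  k=0: a=13, p=13, q=1
  k=1: a=2, p=27, q=2
  k=2: a=8, p=229, q=17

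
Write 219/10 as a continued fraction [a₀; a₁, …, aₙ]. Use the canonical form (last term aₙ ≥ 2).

[21; 1, 9]

219 = 21·10 + 9
10 = 1·9 + 1
9 = 9·1 + 0  (stop)
So 219/10 = [21; 1, 9].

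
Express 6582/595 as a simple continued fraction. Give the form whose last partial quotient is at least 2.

[11; 16, 12, 3]

6582 = 11*595 + 37
595 = 16*37 + 3
37 = 12*3 + 1
3 = 3*1 + 0  (stop)
So 6582/595 = [11; 16, 12, 3].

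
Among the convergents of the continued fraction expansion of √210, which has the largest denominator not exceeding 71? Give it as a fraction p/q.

√210 = [14; 2, 28, …] (period length 2).
Convergents:
  p_0/q_0 = 14/1
  p_1/q_1 = 29/2
  p_2/q_2 = 826/57
  p_3/q_3 = 1681/116
q_2 = 57 ≤ 71 < 116 = q_3, so the answer is 826/57.

826/57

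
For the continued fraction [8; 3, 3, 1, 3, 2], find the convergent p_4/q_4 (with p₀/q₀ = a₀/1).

Using pₖ = aₖpₖ₋₁ + pₖ₋₂, qₖ = aₖqₖ₋₁ + qₖ₋₂ (with p₋₁=1, p₋₂=0, q₋₁=0, q₋₂=1):
  k=0: a=8, p=8, q=1
  k=1: a=3, p=25, q=3
  k=2: a=3, p=83, q=10
  k=3: a=1, p=108, q=13
  k=4: a=3, p=407, q=49

407/49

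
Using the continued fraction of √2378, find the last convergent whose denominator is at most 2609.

81047/1662

√2378 = [48; 1, 3, 3, 1, 96, …] (period length 5).
Convergents:
  p_0/q_0 = 48/1
  p_1/q_1 = 49/1
  p_2/q_2 = 195/4
  p_3/q_3 = 634/13
  p_4/q_4 = 829/17
  p_5/q_5 = 80218/1645
  p_6/q_6 = 81047/1662
  p_7/q_7 = 323359/6631
q_6 = 1662 ≤ 2609 < 6631 = q_7, so the answer is 81047/1662.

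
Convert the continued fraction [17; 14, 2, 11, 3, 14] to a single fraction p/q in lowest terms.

Using pₖ = aₖpₖ₋₁ + pₖ₋₂ and qₖ = aₖqₖ₋₁ + qₖ₋₂:
  k=0: a=17, p=17, q=1
  k=1: a=14, p=239, q=14
  k=2: a=2, p=495, q=29
  k=3: a=11, p=5684, q=333
  k=4: a=3, p=17547, q=1028
  k=5: a=14, p=251342, q=14725

251342/14725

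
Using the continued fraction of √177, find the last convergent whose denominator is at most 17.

133/10

√177 = [13; 3, 3, 2, 8, 2, 3, 3, 26, …] (period length 8).
Convergents:
  p_0/q_0 = 13/1
  p_1/q_1 = 40/3
  p_2/q_2 = 133/10
  p_3/q_3 = 306/23
q_2 = 10 ≤ 17 < 23 = q_3, so the answer is 133/10.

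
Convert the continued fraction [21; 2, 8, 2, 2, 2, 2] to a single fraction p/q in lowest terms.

11101/517

Using pₖ = aₖpₖ₋₁ + pₖ₋₂ and qₖ = aₖqₖ₋₁ + qₖ₋₂:
  k=0: a=21, p=21, q=1
  k=1: a=2, p=43, q=2
  k=2: a=8, p=365, q=17
  k=3: a=2, p=773, q=36
  k=4: a=2, p=1911, q=89
  k=5: a=2, p=4595, q=214
  k=6: a=2, p=11101, q=517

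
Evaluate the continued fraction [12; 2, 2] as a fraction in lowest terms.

62/5

Fold from the inside: start with 2/1.
  2 + 1/2 = 5/2
  12 + 2/5 = 62/5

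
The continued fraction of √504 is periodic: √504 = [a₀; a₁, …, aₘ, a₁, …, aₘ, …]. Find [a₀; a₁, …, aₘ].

a₀ = ⌊√504⌋ = 22.
With m₀=0, d₀=1 and mₖ₊₁ = dₖaₖ − mₖ, dₖ₊₁ = (n − mₖ₊₁²)/dₖ, aₖ₊₁ = ⌊(a₀+mₖ₊₁)/dₖ₊₁⌋:
  k=1: m=22, d=20, a=2
  k=2: m=18, d=9, a=4
  k=3: m=18, d=20, a=2
  k=4: m=22, d=1, a=44
d=1 and a=2a₀=44 at k=4, so the next step gives (m, d) = (22, 20) again — its k=1 value — and the period has length 4.

[22; 2, 4, 2, 44]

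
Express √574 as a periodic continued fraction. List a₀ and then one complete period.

[23; 1, 22, 1, 46]

a₀ = ⌊√574⌋ = 23.
With m₀=0, d₀=1 and mₖ₊₁ = dₖaₖ − mₖ, dₖ₊₁ = (n − mₖ₊₁²)/dₖ, aₖ₊₁ = ⌊(a₀+mₖ₊₁)/dₖ₊₁⌋:
  k=1: m=23, d=45, a=1
  k=2: m=22, d=2, a=22
  k=3: m=22, d=45, a=1
  k=4: m=23, d=1, a=46
d=1 and a=2a₀=46 at k=4, so the next step gives (m, d) = (23, 45) again — its k=1 value — and the period has length 4.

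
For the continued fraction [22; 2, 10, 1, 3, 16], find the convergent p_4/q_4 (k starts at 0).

Using pₖ = aₖpₖ₋₁ + pₖ₋₂, qₖ = aₖqₖ₋₁ + qₖ₋₂ (with p₋₁=1, p₋₂=0, q₋₁=0, q₋₂=1):
  k=0: a=22, p=22, q=1
  k=1: a=2, p=45, q=2
  k=2: a=10, p=472, q=21
  k=3: a=1, p=517, q=23
  k=4: a=3, p=2023, q=90

2023/90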